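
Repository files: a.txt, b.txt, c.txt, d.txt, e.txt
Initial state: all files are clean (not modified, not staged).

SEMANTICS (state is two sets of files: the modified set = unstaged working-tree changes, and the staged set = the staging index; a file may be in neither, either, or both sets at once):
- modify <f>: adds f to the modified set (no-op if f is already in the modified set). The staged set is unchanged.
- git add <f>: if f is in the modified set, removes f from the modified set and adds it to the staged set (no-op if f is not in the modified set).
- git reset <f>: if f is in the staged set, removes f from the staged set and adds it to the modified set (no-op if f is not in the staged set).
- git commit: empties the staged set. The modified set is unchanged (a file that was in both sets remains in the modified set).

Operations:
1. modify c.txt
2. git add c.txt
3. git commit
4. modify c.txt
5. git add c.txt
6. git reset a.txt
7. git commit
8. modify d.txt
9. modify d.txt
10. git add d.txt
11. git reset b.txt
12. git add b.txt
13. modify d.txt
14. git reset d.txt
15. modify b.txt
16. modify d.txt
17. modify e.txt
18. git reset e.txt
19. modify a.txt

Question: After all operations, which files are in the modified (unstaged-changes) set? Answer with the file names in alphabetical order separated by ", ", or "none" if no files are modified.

After op 1 (modify c.txt): modified={c.txt} staged={none}
After op 2 (git add c.txt): modified={none} staged={c.txt}
After op 3 (git commit): modified={none} staged={none}
After op 4 (modify c.txt): modified={c.txt} staged={none}
After op 5 (git add c.txt): modified={none} staged={c.txt}
After op 6 (git reset a.txt): modified={none} staged={c.txt}
After op 7 (git commit): modified={none} staged={none}
After op 8 (modify d.txt): modified={d.txt} staged={none}
After op 9 (modify d.txt): modified={d.txt} staged={none}
After op 10 (git add d.txt): modified={none} staged={d.txt}
After op 11 (git reset b.txt): modified={none} staged={d.txt}
After op 12 (git add b.txt): modified={none} staged={d.txt}
After op 13 (modify d.txt): modified={d.txt} staged={d.txt}
After op 14 (git reset d.txt): modified={d.txt} staged={none}
After op 15 (modify b.txt): modified={b.txt, d.txt} staged={none}
After op 16 (modify d.txt): modified={b.txt, d.txt} staged={none}
After op 17 (modify e.txt): modified={b.txt, d.txt, e.txt} staged={none}
After op 18 (git reset e.txt): modified={b.txt, d.txt, e.txt} staged={none}
After op 19 (modify a.txt): modified={a.txt, b.txt, d.txt, e.txt} staged={none}

Answer: a.txt, b.txt, d.txt, e.txt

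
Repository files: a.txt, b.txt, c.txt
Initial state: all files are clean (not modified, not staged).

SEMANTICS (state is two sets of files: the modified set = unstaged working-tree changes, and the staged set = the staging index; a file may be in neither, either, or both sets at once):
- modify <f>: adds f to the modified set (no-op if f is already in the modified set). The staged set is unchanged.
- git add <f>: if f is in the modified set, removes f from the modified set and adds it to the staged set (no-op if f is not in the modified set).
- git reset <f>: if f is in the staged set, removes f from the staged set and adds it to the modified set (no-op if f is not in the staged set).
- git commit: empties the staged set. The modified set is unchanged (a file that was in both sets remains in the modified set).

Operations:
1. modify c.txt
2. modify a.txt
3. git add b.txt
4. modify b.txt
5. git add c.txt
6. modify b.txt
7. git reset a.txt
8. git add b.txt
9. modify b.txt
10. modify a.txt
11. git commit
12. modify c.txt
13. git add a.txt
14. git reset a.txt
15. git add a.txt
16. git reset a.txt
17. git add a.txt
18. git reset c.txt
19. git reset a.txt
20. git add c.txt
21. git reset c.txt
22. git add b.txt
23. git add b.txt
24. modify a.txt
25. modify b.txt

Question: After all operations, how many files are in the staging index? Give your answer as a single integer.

Answer: 1

Derivation:
After op 1 (modify c.txt): modified={c.txt} staged={none}
After op 2 (modify a.txt): modified={a.txt, c.txt} staged={none}
After op 3 (git add b.txt): modified={a.txt, c.txt} staged={none}
After op 4 (modify b.txt): modified={a.txt, b.txt, c.txt} staged={none}
After op 5 (git add c.txt): modified={a.txt, b.txt} staged={c.txt}
After op 6 (modify b.txt): modified={a.txt, b.txt} staged={c.txt}
After op 7 (git reset a.txt): modified={a.txt, b.txt} staged={c.txt}
After op 8 (git add b.txt): modified={a.txt} staged={b.txt, c.txt}
After op 9 (modify b.txt): modified={a.txt, b.txt} staged={b.txt, c.txt}
After op 10 (modify a.txt): modified={a.txt, b.txt} staged={b.txt, c.txt}
After op 11 (git commit): modified={a.txt, b.txt} staged={none}
After op 12 (modify c.txt): modified={a.txt, b.txt, c.txt} staged={none}
After op 13 (git add a.txt): modified={b.txt, c.txt} staged={a.txt}
After op 14 (git reset a.txt): modified={a.txt, b.txt, c.txt} staged={none}
After op 15 (git add a.txt): modified={b.txt, c.txt} staged={a.txt}
After op 16 (git reset a.txt): modified={a.txt, b.txt, c.txt} staged={none}
After op 17 (git add a.txt): modified={b.txt, c.txt} staged={a.txt}
After op 18 (git reset c.txt): modified={b.txt, c.txt} staged={a.txt}
After op 19 (git reset a.txt): modified={a.txt, b.txt, c.txt} staged={none}
After op 20 (git add c.txt): modified={a.txt, b.txt} staged={c.txt}
After op 21 (git reset c.txt): modified={a.txt, b.txt, c.txt} staged={none}
After op 22 (git add b.txt): modified={a.txt, c.txt} staged={b.txt}
After op 23 (git add b.txt): modified={a.txt, c.txt} staged={b.txt}
After op 24 (modify a.txt): modified={a.txt, c.txt} staged={b.txt}
After op 25 (modify b.txt): modified={a.txt, b.txt, c.txt} staged={b.txt}
Final staged set: {b.txt} -> count=1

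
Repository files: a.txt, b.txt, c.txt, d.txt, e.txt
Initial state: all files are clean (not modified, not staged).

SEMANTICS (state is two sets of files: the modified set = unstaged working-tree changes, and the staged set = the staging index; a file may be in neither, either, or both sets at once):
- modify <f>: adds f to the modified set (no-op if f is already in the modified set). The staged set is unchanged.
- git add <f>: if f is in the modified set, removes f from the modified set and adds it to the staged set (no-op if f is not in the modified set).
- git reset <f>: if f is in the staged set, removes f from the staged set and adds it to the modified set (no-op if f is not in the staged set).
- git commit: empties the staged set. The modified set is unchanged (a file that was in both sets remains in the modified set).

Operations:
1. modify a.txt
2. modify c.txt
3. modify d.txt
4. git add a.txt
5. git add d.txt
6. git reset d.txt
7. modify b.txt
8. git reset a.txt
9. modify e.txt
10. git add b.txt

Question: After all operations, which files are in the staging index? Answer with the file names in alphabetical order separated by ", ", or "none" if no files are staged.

Answer: b.txt

Derivation:
After op 1 (modify a.txt): modified={a.txt} staged={none}
After op 2 (modify c.txt): modified={a.txt, c.txt} staged={none}
After op 3 (modify d.txt): modified={a.txt, c.txt, d.txt} staged={none}
After op 4 (git add a.txt): modified={c.txt, d.txt} staged={a.txt}
After op 5 (git add d.txt): modified={c.txt} staged={a.txt, d.txt}
After op 6 (git reset d.txt): modified={c.txt, d.txt} staged={a.txt}
After op 7 (modify b.txt): modified={b.txt, c.txt, d.txt} staged={a.txt}
After op 8 (git reset a.txt): modified={a.txt, b.txt, c.txt, d.txt} staged={none}
After op 9 (modify e.txt): modified={a.txt, b.txt, c.txt, d.txt, e.txt} staged={none}
After op 10 (git add b.txt): modified={a.txt, c.txt, d.txt, e.txt} staged={b.txt}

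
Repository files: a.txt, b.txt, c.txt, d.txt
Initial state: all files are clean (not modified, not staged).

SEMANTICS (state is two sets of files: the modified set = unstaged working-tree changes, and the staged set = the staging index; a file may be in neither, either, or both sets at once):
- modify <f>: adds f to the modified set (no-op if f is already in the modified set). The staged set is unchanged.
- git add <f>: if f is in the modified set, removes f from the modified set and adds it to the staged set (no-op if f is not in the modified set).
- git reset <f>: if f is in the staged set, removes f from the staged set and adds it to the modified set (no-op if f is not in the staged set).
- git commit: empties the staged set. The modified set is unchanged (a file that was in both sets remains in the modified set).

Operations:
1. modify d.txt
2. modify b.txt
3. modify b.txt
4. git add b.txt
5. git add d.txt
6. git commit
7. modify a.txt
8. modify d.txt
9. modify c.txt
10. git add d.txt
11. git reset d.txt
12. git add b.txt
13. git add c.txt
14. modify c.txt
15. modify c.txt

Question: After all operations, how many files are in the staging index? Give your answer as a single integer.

After op 1 (modify d.txt): modified={d.txt} staged={none}
After op 2 (modify b.txt): modified={b.txt, d.txt} staged={none}
After op 3 (modify b.txt): modified={b.txt, d.txt} staged={none}
After op 4 (git add b.txt): modified={d.txt} staged={b.txt}
After op 5 (git add d.txt): modified={none} staged={b.txt, d.txt}
After op 6 (git commit): modified={none} staged={none}
After op 7 (modify a.txt): modified={a.txt} staged={none}
After op 8 (modify d.txt): modified={a.txt, d.txt} staged={none}
After op 9 (modify c.txt): modified={a.txt, c.txt, d.txt} staged={none}
After op 10 (git add d.txt): modified={a.txt, c.txt} staged={d.txt}
After op 11 (git reset d.txt): modified={a.txt, c.txt, d.txt} staged={none}
After op 12 (git add b.txt): modified={a.txt, c.txt, d.txt} staged={none}
After op 13 (git add c.txt): modified={a.txt, d.txt} staged={c.txt}
After op 14 (modify c.txt): modified={a.txt, c.txt, d.txt} staged={c.txt}
After op 15 (modify c.txt): modified={a.txt, c.txt, d.txt} staged={c.txt}
Final staged set: {c.txt} -> count=1

Answer: 1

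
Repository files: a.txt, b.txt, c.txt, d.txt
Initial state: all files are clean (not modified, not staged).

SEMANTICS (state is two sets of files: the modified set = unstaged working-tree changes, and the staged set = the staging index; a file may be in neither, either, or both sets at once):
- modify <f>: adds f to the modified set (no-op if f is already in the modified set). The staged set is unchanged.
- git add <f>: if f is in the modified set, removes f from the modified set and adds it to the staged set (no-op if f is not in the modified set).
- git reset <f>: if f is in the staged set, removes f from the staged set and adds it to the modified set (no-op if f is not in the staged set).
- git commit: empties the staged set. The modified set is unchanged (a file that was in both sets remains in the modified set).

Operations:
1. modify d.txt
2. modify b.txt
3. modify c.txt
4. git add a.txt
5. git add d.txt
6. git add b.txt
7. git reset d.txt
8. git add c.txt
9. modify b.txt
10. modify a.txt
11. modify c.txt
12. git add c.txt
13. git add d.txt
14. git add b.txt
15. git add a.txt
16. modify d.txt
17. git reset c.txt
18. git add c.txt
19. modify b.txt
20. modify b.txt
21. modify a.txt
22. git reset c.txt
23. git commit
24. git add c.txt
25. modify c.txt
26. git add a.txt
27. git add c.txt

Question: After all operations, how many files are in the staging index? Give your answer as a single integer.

After op 1 (modify d.txt): modified={d.txt} staged={none}
After op 2 (modify b.txt): modified={b.txt, d.txt} staged={none}
After op 3 (modify c.txt): modified={b.txt, c.txt, d.txt} staged={none}
After op 4 (git add a.txt): modified={b.txt, c.txt, d.txt} staged={none}
After op 5 (git add d.txt): modified={b.txt, c.txt} staged={d.txt}
After op 6 (git add b.txt): modified={c.txt} staged={b.txt, d.txt}
After op 7 (git reset d.txt): modified={c.txt, d.txt} staged={b.txt}
After op 8 (git add c.txt): modified={d.txt} staged={b.txt, c.txt}
After op 9 (modify b.txt): modified={b.txt, d.txt} staged={b.txt, c.txt}
After op 10 (modify a.txt): modified={a.txt, b.txt, d.txt} staged={b.txt, c.txt}
After op 11 (modify c.txt): modified={a.txt, b.txt, c.txt, d.txt} staged={b.txt, c.txt}
After op 12 (git add c.txt): modified={a.txt, b.txt, d.txt} staged={b.txt, c.txt}
After op 13 (git add d.txt): modified={a.txt, b.txt} staged={b.txt, c.txt, d.txt}
After op 14 (git add b.txt): modified={a.txt} staged={b.txt, c.txt, d.txt}
After op 15 (git add a.txt): modified={none} staged={a.txt, b.txt, c.txt, d.txt}
After op 16 (modify d.txt): modified={d.txt} staged={a.txt, b.txt, c.txt, d.txt}
After op 17 (git reset c.txt): modified={c.txt, d.txt} staged={a.txt, b.txt, d.txt}
After op 18 (git add c.txt): modified={d.txt} staged={a.txt, b.txt, c.txt, d.txt}
After op 19 (modify b.txt): modified={b.txt, d.txt} staged={a.txt, b.txt, c.txt, d.txt}
After op 20 (modify b.txt): modified={b.txt, d.txt} staged={a.txt, b.txt, c.txt, d.txt}
After op 21 (modify a.txt): modified={a.txt, b.txt, d.txt} staged={a.txt, b.txt, c.txt, d.txt}
After op 22 (git reset c.txt): modified={a.txt, b.txt, c.txt, d.txt} staged={a.txt, b.txt, d.txt}
After op 23 (git commit): modified={a.txt, b.txt, c.txt, d.txt} staged={none}
After op 24 (git add c.txt): modified={a.txt, b.txt, d.txt} staged={c.txt}
After op 25 (modify c.txt): modified={a.txt, b.txt, c.txt, d.txt} staged={c.txt}
After op 26 (git add a.txt): modified={b.txt, c.txt, d.txt} staged={a.txt, c.txt}
After op 27 (git add c.txt): modified={b.txt, d.txt} staged={a.txt, c.txt}
Final staged set: {a.txt, c.txt} -> count=2

Answer: 2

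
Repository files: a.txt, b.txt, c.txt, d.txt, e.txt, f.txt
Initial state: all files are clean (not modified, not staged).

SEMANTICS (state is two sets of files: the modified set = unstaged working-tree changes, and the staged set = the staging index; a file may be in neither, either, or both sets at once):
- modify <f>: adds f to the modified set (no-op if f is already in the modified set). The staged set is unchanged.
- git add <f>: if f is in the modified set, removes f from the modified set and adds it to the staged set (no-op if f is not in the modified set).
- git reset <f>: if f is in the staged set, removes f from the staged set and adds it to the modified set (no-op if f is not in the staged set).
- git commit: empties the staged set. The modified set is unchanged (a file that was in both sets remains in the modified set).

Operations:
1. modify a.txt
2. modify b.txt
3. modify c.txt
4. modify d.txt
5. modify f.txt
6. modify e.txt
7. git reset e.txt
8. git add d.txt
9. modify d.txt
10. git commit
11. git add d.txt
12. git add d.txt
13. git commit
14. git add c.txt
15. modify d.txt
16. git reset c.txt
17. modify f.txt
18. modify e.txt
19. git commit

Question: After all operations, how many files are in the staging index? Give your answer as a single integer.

After op 1 (modify a.txt): modified={a.txt} staged={none}
After op 2 (modify b.txt): modified={a.txt, b.txt} staged={none}
After op 3 (modify c.txt): modified={a.txt, b.txt, c.txt} staged={none}
After op 4 (modify d.txt): modified={a.txt, b.txt, c.txt, d.txt} staged={none}
After op 5 (modify f.txt): modified={a.txt, b.txt, c.txt, d.txt, f.txt} staged={none}
After op 6 (modify e.txt): modified={a.txt, b.txt, c.txt, d.txt, e.txt, f.txt} staged={none}
After op 7 (git reset e.txt): modified={a.txt, b.txt, c.txt, d.txt, e.txt, f.txt} staged={none}
After op 8 (git add d.txt): modified={a.txt, b.txt, c.txt, e.txt, f.txt} staged={d.txt}
After op 9 (modify d.txt): modified={a.txt, b.txt, c.txt, d.txt, e.txt, f.txt} staged={d.txt}
After op 10 (git commit): modified={a.txt, b.txt, c.txt, d.txt, e.txt, f.txt} staged={none}
After op 11 (git add d.txt): modified={a.txt, b.txt, c.txt, e.txt, f.txt} staged={d.txt}
After op 12 (git add d.txt): modified={a.txt, b.txt, c.txt, e.txt, f.txt} staged={d.txt}
After op 13 (git commit): modified={a.txt, b.txt, c.txt, e.txt, f.txt} staged={none}
After op 14 (git add c.txt): modified={a.txt, b.txt, e.txt, f.txt} staged={c.txt}
After op 15 (modify d.txt): modified={a.txt, b.txt, d.txt, e.txt, f.txt} staged={c.txt}
After op 16 (git reset c.txt): modified={a.txt, b.txt, c.txt, d.txt, e.txt, f.txt} staged={none}
After op 17 (modify f.txt): modified={a.txt, b.txt, c.txt, d.txt, e.txt, f.txt} staged={none}
After op 18 (modify e.txt): modified={a.txt, b.txt, c.txt, d.txt, e.txt, f.txt} staged={none}
After op 19 (git commit): modified={a.txt, b.txt, c.txt, d.txt, e.txt, f.txt} staged={none}
Final staged set: {none} -> count=0

Answer: 0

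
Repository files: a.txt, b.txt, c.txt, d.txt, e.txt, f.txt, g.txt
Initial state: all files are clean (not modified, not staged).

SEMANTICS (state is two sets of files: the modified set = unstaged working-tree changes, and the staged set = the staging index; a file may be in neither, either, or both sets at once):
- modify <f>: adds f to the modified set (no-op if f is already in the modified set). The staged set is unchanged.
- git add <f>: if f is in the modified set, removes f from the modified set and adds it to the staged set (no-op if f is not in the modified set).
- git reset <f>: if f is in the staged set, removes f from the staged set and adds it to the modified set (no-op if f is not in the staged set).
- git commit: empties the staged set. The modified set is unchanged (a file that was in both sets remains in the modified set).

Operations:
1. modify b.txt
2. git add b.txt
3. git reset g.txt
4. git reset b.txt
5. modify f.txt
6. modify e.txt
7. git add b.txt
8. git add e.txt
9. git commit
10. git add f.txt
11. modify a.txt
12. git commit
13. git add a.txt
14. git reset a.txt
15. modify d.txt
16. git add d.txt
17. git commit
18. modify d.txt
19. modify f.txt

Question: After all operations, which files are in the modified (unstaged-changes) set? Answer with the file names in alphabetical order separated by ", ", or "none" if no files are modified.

Answer: a.txt, d.txt, f.txt

Derivation:
After op 1 (modify b.txt): modified={b.txt} staged={none}
After op 2 (git add b.txt): modified={none} staged={b.txt}
After op 3 (git reset g.txt): modified={none} staged={b.txt}
After op 4 (git reset b.txt): modified={b.txt} staged={none}
After op 5 (modify f.txt): modified={b.txt, f.txt} staged={none}
After op 6 (modify e.txt): modified={b.txt, e.txt, f.txt} staged={none}
After op 7 (git add b.txt): modified={e.txt, f.txt} staged={b.txt}
After op 8 (git add e.txt): modified={f.txt} staged={b.txt, e.txt}
After op 9 (git commit): modified={f.txt} staged={none}
After op 10 (git add f.txt): modified={none} staged={f.txt}
After op 11 (modify a.txt): modified={a.txt} staged={f.txt}
After op 12 (git commit): modified={a.txt} staged={none}
After op 13 (git add a.txt): modified={none} staged={a.txt}
After op 14 (git reset a.txt): modified={a.txt} staged={none}
After op 15 (modify d.txt): modified={a.txt, d.txt} staged={none}
After op 16 (git add d.txt): modified={a.txt} staged={d.txt}
After op 17 (git commit): modified={a.txt} staged={none}
After op 18 (modify d.txt): modified={a.txt, d.txt} staged={none}
After op 19 (modify f.txt): modified={a.txt, d.txt, f.txt} staged={none}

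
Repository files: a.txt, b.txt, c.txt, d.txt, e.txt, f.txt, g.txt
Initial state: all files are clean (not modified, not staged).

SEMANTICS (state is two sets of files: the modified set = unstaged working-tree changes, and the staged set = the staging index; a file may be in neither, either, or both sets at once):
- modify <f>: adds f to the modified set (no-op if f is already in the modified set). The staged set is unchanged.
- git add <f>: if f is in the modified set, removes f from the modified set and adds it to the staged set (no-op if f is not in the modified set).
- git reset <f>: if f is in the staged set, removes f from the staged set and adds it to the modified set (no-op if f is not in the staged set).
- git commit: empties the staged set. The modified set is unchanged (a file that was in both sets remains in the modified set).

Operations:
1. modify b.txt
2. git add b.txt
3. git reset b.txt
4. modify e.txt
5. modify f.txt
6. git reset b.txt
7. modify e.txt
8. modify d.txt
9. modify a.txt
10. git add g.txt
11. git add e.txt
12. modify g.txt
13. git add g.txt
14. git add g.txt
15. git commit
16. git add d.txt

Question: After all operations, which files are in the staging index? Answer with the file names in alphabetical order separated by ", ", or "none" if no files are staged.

After op 1 (modify b.txt): modified={b.txt} staged={none}
After op 2 (git add b.txt): modified={none} staged={b.txt}
After op 3 (git reset b.txt): modified={b.txt} staged={none}
After op 4 (modify e.txt): modified={b.txt, e.txt} staged={none}
After op 5 (modify f.txt): modified={b.txt, e.txt, f.txt} staged={none}
After op 6 (git reset b.txt): modified={b.txt, e.txt, f.txt} staged={none}
After op 7 (modify e.txt): modified={b.txt, e.txt, f.txt} staged={none}
After op 8 (modify d.txt): modified={b.txt, d.txt, e.txt, f.txt} staged={none}
After op 9 (modify a.txt): modified={a.txt, b.txt, d.txt, e.txt, f.txt} staged={none}
After op 10 (git add g.txt): modified={a.txt, b.txt, d.txt, e.txt, f.txt} staged={none}
After op 11 (git add e.txt): modified={a.txt, b.txt, d.txt, f.txt} staged={e.txt}
After op 12 (modify g.txt): modified={a.txt, b.txt, d.txt, f.txt, g.txt} staged={e.txt}
After op 13 (git add g.txt): modified={a.txt, b.txt, d.txt, f.txt} staged={e.txt, g.txt}
After op 14 (git add g.txt): modified={a.txt, b.txt, d.txt, f.txt} staged={e.txt, g.txt}
After op 15 (git commit): modified={a.txt, b.txt, d.txt, f.txt} staged={none}
After op 16 (git add d.txt): modified={a.txt, b.txt, f.txt} staged={d.txt}

Answer: d.txt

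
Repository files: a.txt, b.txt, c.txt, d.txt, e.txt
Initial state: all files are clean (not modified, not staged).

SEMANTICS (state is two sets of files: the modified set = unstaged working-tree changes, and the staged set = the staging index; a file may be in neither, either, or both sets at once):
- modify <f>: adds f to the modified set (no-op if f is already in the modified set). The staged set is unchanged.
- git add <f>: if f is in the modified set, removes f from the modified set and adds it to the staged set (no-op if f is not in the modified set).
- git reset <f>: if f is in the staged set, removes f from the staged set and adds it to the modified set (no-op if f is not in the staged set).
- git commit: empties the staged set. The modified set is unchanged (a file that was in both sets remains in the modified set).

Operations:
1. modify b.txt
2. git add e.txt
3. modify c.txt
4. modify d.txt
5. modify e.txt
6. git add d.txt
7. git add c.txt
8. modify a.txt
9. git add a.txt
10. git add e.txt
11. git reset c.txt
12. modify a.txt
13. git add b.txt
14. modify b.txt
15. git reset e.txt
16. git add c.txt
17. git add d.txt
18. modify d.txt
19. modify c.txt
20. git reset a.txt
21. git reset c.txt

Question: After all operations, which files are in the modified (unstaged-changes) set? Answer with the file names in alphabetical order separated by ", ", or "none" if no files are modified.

After op 1 (modify b.txt): modified={b.txt} staged={none}
After op 2 (git add e.txt): modified={b.txt} staged={none}
After op 3 (modify c.txt): modified={b.txt, c.txt} staged={none}
After op 4 (modify d.txt): modified={b.txt, c.txt, d.txt} staged={none}
After op 5 (modify e.txt): modified={b.txt, c.txt, d.txt, e.txt} staged={none}
After op 6 (git add d.txt): modified={b.txt, c.txt, e.txt} staged={d.txt}
After op 7 (git add c.txt): modified={b.txt, e.txt} staged={c.txt, d.txt}
After op 8 (modify a.txt): modified={a.txt, b.txt, e.txt} staged={c.txt, d.txt}
After op 9 (git add a.txt): modified={b.txt, e.txt} staged={a.txt, c.txt, d.txt}
After op 10 (git add e.txt): modified={b.txt} staged={a.txt, c.txt, d.txt, e.txt}
After op 11 (git reset c.txt): modified={b.txt, c.txt} staged={a.txt, d.txt, e.txt}
After op 12 (modify a.txt): modified={a.txt, b.txt, c.txt} staged={a.txt, d.txt, e.txt}
After op 13 (git add b.txt): modified={a.txt, c.txt} staged={a.txt, b.txt, d.txt, e.txt}
After op 14 (modify b.txt): modified={a.txt, b.txt, c.txt} staged={a.txt, b.txt, d.txt, e.txt}
After op 15 (git reset e.txt): modified={a.txt, b.txt, c.txt, e.txt} staged={a.txt, b.txt, d.txt}
After op 16 (git add c.txt): modified={a.txt, b.txt, e.txt} staged={a.txt, b.txt, c.txt, d.txt}
After op 17 (git add d.txt): modified={a.txt, b.txt, e.txt} staged={a.txt, b.txt, c.txt, d.txt}
After op 18 (modify d.txt): modified={a.txt, b.txt, d.txt, e.txt} staged={a.txt, b.txt, c.txt, d.txt}
After op 19 (modify c.txt): modified={a.txt, b.txt, c.txt, d.txt, e.txt} staged={a.txt, b.txt, c.txt, d.txt}
After op 20 (git reset a.txt): modified={a.txt, b.txt, c.txt, d.txt, e.txt} staged={b.txt, c.txt, d.txt}
After op 21 (git reset c.txt): modified={a.txt, b.txt, c.txt, d.txt, e.txt} staged={b.txt, d.txt}

Answer: a.txt, b.txt, c.txt, d.txt, e.txt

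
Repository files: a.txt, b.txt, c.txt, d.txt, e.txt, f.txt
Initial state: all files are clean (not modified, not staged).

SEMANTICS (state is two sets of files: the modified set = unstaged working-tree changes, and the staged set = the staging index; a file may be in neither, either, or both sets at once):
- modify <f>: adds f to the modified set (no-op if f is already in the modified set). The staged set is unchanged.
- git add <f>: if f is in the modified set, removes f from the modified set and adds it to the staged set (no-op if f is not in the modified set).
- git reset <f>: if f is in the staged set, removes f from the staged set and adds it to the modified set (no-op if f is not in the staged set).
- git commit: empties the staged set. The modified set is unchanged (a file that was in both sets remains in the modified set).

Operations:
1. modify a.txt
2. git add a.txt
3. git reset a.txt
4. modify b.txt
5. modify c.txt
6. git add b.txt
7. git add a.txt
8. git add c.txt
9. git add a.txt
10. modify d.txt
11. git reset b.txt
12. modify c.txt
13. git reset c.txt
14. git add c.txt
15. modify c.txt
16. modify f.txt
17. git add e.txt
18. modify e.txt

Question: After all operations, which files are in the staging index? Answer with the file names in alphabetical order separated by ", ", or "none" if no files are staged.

Answer: a.txt, c.txt

Derivation:
After op 1 (modify a.txt): modified={a.txt} staged={none}
After op 2 (git add a.txt): modified={none} staged={a.txt}
After op 3 (git reset a.txt): modified={a.txt} staged={none}
After op 4 (modify b.txt): modified={a.txt, b.txt} staged={none}
After op 5 (modify c.txt): modified={a.txt, b.txt, c.txt} staged={none}
After op 6 (git add b.txt): modified={a.txt, c.txt} staged={b.txt}
After op 7 (git add a.txt): modified={c.txt} staged={a.txt, b.txt}
After op 8 (git add c.txt): modified={none} staged={a.txt, b.txt, c.txt}
After op 9 (git add a.txt): modified={none} staged={a.txt, b.txt, c.txt}
After op 10 (modify d.txt): modified={d.txt} staged={a.txt, b.txt, c.txt}
After op 11 (git reset b.txt): modified={b.txt, d.txt} staged={a.txt, c.txt}
After op 12 (modify c.txt): modified={b.txt, c.txt, d.txt} staged={a.txt, c.txt}
After op 13 (git reset c.txt): modified={b.txt, c.txt, d.txt} staged={a.txt}
After op 14 (git add c.txt): modified={b.txt, d.txt} staged={a.txt, c.txt}
After op 15 (modify c.txt): modified={b.txt, c.txt, d.txt} staged={a.txt, c.txt}
After op 16 (modify f.txt): modified={b.txt, c.txt, d.txt, f.txt} staged={a.txt, c.txt}
After op 17 (git add e.txt): modified={b.txt, c.txt, d.txt, f.txt} staged={a.txt, c.txt}
After op 18 (modify e.txt): modified={b.txt, c.txt, d.txt, e.txt, f.txt} staged={a.txt, c.txt}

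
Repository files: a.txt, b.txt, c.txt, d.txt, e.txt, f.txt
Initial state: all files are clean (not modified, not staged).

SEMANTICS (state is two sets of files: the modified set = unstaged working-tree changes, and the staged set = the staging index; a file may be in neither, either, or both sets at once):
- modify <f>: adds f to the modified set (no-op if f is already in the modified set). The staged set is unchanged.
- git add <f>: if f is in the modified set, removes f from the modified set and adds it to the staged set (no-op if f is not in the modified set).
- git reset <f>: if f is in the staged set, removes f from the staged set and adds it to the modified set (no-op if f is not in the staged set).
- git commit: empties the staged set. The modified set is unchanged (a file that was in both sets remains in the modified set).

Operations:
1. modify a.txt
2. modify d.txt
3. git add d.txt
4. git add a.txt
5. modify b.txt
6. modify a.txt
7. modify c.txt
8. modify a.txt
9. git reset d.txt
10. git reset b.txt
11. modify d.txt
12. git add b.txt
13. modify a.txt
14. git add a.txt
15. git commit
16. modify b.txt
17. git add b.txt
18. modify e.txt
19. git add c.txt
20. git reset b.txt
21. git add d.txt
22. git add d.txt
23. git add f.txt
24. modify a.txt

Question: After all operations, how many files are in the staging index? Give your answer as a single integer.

After op 1 (modify a.txt): modified={a.txt} staged={none}
After op 2 (modify d.txt): modified={a.txt, d.txt} staged={none}
After op 3 (git add d.txt): modified={a.txt} staged={d.txt}
After op 4 (git add a.txt): modified={none} staged={a.txt, d.txt}
After op 5 (modify b.txt): modified={b.txt} staged={a.txt, d.txt}
After op 6 (modify a.txt): modified={a.txt, b.txt} staged={a.txt, d.txt}
After op 7 (modify c.txt): modified={a.txt, b.txt, c.txt} staged={a.txt, d.txt}
After op 8 (modify a.txt): modified={a.txt, b.txt, c.txt} staged={a.txt, d.txt}
After op 9 (git reset d.txt): modified={a.txt, b.txt, c.txt, d.txt} staged={a.txt}
After op 10 (git reset b.txt): modified={a.txt, b.txt, c.txt, d.txt} staged={a.txt}
After op 11 (modify d.txt): modified={a.txt, b.txt, c.txt, d.txt} staged={a.txt}
After op 12 (git add b.txt): modified={a.txt, c.txt, d.txt} staged={a.txt, b.txt}
After op 13 (modify a.txt): modified={a.txt, c.txt, d.txt} staged={a.txt, b.txt}
After op 14 (git add a.txt): modified={c.txt, d.txt} staged={a.txt, b.txt}
After op 15 (git commit): modified={c.txt, d.txt} staged={none}
After op 16 (modify b.txt): modified={b.txt, c.txt, d.txt} staged={none}
After op 17 (git add b.txt): modified={c.txt, d.txt} staged={b.txt}
After op 18 (modify e.txt): modified={c.txt, d.txt, e.txt} staged={b.txt}
After op 19 (git add c.txt): modified={d.txt, e.txt} staged={b.txt, c.txt}
After op 20 (git reset b.txt): modified={b.txt, d.txt, e.txt} staged={c.txt}
After op 21 (git add d.txt): modified={b.txt, e.txt} staged={c.txt, d.txt}
After op 22 (git add d.txt): modified={b.txt, e.txt} staged={c.txt, d.txt}
After op 23 (git add f.txt): modified={b.txt, e.txt} staged={c.txt, d.txt}
After op 24 (modify a.txt): modified={a.txt, b.txt, e.txt} staged={c.txt, d.txt}
Final staged set: {c.txt, d.txt} -> count=2

Answer: 2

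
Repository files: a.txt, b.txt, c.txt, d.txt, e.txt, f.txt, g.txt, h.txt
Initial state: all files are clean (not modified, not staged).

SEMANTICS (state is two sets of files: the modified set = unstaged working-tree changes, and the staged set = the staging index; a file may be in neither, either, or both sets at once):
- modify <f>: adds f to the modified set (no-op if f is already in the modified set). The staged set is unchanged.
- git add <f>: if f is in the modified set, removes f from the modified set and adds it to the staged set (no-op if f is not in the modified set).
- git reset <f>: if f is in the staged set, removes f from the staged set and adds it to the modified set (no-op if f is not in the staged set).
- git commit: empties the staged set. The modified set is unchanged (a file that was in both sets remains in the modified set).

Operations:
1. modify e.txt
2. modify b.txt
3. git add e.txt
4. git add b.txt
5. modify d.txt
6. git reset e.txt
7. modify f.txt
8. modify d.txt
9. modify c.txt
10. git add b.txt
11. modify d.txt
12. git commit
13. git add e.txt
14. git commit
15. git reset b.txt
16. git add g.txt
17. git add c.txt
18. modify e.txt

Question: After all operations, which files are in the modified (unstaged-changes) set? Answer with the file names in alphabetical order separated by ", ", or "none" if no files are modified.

Answer: d.txt, e.txt, f.txt

Derivation:
After op 1 (modify e.txt): modified={e.txt} staged={none}
After op 2 (modify b.txt): modified={b.txt, e.txt} staged={none}
After op 3 (git add e.txt): modified={b.txt} staged={e.txt}
After op 4 (git add b.txt): modified={none} staged={b.txt, e.txt}
After op 5 (modify d.txt): modified={d.txt} staged={b.txt, e.txt}
After op 6 (git reset e.txt): modified={d.txt, e.txt} staged={b.txt}
After op 7 (modify f.txt): modified={d.txt, e.txt, f.txt} staged={b.txt}
After op 8 (modify d.txt): modified={d.txt, e.txt, f.txt} staged={b.txt}
After op 9 (modify c.txt): modified={c.txt, d.txt, e.txt, f.txt} staged={b.txt}
After op 10 (git add b.txt): modified={c.txt, d.txt, e.txt, f.txt} staged={b.txt}
After op 11 (modify d.txt): modified={c.txt, d.txt, e.txt, f.txt} staged={b.txt}
After op 12 (git commit): modified={c.txt, d.txt, e.txt, f.txt} staged={none}
After op 13 (git add e.txt): modified={c.txt, d.txt, f.txt} staged={e.txt}
After op 14 (git commit): modified={c.txt, d.txt, f.txt} staged={none}
After op 15 (git reset b.txt): modified={c.txt, d.txt, f.txt} staged={none}
After op 16 (git add g.txt): modified={c.txt, d.txt, f.txt} staged={none}
After op 17 (git add c.txt): modified={d.txt, f.txt} staged={c.txt}
After op 18 (modify e.txt): modified={d.txt, e.txt, f.txt} staged={c.txt}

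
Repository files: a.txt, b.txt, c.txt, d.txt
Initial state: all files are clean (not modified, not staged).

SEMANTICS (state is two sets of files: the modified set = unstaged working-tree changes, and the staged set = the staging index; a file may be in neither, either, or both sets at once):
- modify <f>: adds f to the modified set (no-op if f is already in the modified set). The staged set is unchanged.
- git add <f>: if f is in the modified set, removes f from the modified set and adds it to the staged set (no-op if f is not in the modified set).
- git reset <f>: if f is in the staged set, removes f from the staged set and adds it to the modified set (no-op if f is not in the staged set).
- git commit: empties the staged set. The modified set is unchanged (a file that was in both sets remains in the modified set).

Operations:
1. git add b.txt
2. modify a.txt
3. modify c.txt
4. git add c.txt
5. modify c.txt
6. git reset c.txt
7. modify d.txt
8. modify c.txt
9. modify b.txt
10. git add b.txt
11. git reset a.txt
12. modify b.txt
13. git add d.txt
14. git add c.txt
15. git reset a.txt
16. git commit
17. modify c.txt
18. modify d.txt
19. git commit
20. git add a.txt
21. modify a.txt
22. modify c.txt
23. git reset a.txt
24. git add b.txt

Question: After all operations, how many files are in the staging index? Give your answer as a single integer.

After op 1 (git add b.txt): modified={none} staged={none}
After op 2 (modify a.txt): modified={a.txt} staged={none}
After op 3 (modify c.txt): modified={a.txt, c.txt} staged={none}
After op 4 (git add c.txt): modified={a.txt} staged={c.txt}
After op 5 (modify c.txt): modified={a.txt, c.txt} staged={c.txt}
After op 6 (git reset c.txt): modified={a.txt, c.txt} staged={none}
After op 7 (modify d.txt): modified={a.txt, c.txt, d.txt} staged={none}
After op 8 (modify c.txt): modified={a.txt, c.txt, d.txt} staged={none}
After op 9 (modify b.txt): modified={a.txt, b.txt, c.txt, d.txt} staged={none}
After op 10 (git add b.txt): modified={a.txt, c.txt, d.txt} staged={b.txt}
After op 11 (git reset a.txt): modified={a.txt, c.txt, d.txt} staged={b.txt}
After op 12 (modify b.txt): modified={a.txt, b.txt, c.txt, d.txt} staged={b.txt}
After op 13 (git add d.txt): modified={a.txt, b.txt, c.txt} staged={b.txt, d.txt}
After op 14 (git add c.txt): modified={a.txt, b.txt} staged={b.txt, c.txt, d.txt}
After op 15 (git reset a.txt): modified={a.txt, b.txt} staged={b.txt, c.txt, d.txt}
After op 16 (git commit): modified={a.txt, b.txt} staged={none}
After op 17 (modify c.txt): modified={a.txt, b.txt, c.txt} staged={none}
After op 18 (modify d.txt): modified={a.txt, b.txt, c.txt, d.txt} staged={none}
After op 19 (git commit): modified={a.txt, b.txt, c.txt, d.txt} staged={none}
After op 20 (git add a.txt): modified={b.txt, c.txt, d.txt} staged={a.txt}
After op 21 (modify a.txt): modified={a.txt, b.txt, c.txt, d.txt} staged={a.txt}
After op 22 (modify c.txt): modified={a.txt, b.txt, c.txt, d.txt} staged={a.txt}
After op 23 (git reset a.txt): modified={a.txt, b.txt, c.txt, d.txt} staged={none}
After op 24 (git add b.txt): modified={a.txt, c.txt, d.txt} staged={b.txt}
Final staged set: {b.txt} -> count=1

Answer: 1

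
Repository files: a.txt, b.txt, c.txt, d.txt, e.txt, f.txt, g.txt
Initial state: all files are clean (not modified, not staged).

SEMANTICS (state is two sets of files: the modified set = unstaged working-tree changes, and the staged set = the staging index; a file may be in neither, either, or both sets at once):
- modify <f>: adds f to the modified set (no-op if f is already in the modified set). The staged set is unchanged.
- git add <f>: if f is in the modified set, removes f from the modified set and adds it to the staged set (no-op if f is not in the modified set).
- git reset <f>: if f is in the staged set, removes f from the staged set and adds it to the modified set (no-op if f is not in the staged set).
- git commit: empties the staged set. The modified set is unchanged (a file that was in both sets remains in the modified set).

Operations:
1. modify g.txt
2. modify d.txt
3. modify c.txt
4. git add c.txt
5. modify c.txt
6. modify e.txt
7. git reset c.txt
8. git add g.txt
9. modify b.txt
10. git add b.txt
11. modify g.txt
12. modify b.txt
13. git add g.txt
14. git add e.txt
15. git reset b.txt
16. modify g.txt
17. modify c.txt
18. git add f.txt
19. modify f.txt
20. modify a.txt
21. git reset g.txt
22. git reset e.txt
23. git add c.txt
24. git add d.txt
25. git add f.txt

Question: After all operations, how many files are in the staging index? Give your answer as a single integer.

Answer: 3

Derivation:
After op 1 (modify g.txt): modified={g.txt} staged={none}
After op 2 (modify d.txt): modified={d.txt, g.txt} staged={none}
After op 3 (modify c.txt): modified={c.txt, d.txt, g.txt} staged={none}
After op 4 (git add c.txt): modified={d.txt, g.txt} staged={c.txt}
After op 5 (modify c.txt): modified={c.txt, d.txt, g.txt} staged={c.txt}
After op 6 (modify e.txt): modified={c.txt, d.txt, e.txt, g.txt} staged={c.txt}
After op 7 (git reset c.txt): modified={c.txt, d.txt, e.txt, g.txt} staged={none}
After op 8 (git add g.txt): modified={c.txt, d.txt, e.txt} staged={g.txt}
After op 9 (modify b.txt): modified={b.txt, c.txt, d.txt, e.txt} staged={g.txt}
After op 10 (git add b.txt): modified={c.txt, d.txt, e.txt} staged={b.txt, g.txt}
After op 11 (modify g.txt): modified={c.txt, d.txt, e.txt, g.txt} staged={b.txt, g.txt}
After op 12 (modify b.txt): modified={b.txt, c.txt, d.txt, e.txt, g.txt} staged={b.txt, g.txt}
After op 13 (git add g.txt): modified={b.txt, c.txt, d.txt, e.txt} staged={b.txt, g.txt}
After op 14 (git add e.txt): modified={b.txt, c.txt, d.txt} staged={b.txt, e.txt, g.txt}
After op 15 (git reset b.txt): modified={b.txt, c.txt, d.txt} staged={e.txt, g.txt}
After op 16 (modify g.txt): modified={b.txt, c.txt, d.txt, g.txt} staged={e.txt, g.txt}
After op 17 (modify c.txt): modified={b.txt, c.txt, d.txt, g.txt} staged={e.txt, g.txt}
After op 18 (git add f.txt): modified={b.txt, c.txt, d.txt, g.txt} staged={e.txt, g.txt}
After op 19 (modify f.txt): modified={b.txt, c.txt, d.txt, f.txt, g.txt} staged={e.txt, g.txt}
After op 20 (modify a.txt): modified={a.txt, b.txt, c.txt, d.txt, f.txt, g.txt} staged={e.txt, g.txt}
After op 21 (git reset g.txt): modified={a.txt, b.txt, c.txt, d.txt, f.txt, g.txt} staged={e.txt}
After op 22 (git reset e.txt): modified={a.txt, b.txt, c.txt, d.txt, e.txt, f.txt, g.txt} staged={none}
After op 23 (git add c.txt): modified={a.txt, b.txt, d.txt, e.txt, f.txt, g.txt} staged={c.txt}
After op 24 (git add d.txt): modified={a.txt, b.txt, e.txt, f.txt, g.txt} staged={c.txt, d.txt}
After op 25 (git add f.txt): modified={a.txt, b.txt, e.txt, g.txt} staged={c.txt, d.txt, f.txt}
Final staged set: {c.txt, d.txt, f.txt} -> count=3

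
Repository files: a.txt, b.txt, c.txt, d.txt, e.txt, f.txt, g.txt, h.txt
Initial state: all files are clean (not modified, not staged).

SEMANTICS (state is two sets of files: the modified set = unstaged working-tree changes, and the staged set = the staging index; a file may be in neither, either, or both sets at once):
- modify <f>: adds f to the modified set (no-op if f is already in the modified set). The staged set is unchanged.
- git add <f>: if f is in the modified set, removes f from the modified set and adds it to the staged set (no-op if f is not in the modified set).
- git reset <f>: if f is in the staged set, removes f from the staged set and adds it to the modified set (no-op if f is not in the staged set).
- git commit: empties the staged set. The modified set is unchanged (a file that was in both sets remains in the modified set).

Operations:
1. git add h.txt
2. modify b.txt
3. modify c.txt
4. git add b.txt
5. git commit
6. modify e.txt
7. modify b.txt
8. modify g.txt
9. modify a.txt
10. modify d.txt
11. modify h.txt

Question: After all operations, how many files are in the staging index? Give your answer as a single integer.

Answer: 0

Derivation:
After op 1 (git add h.txt): modified={none} staged={none}
After op 2 (modify b.txt): modified={b.txt} staged={none}
After op 3 (modify c.txt): modified={b.txt, c.txt} staged={none}
After op 4 (git add b.txt): modified={c.txt} staged={b.txt}
After op 5 (git commit): modified={c.txt} staged={none}
After op 6 (modify e.txt): modified={c.txt, e.txt} staged={none}
After op 7 (modify b.txt): modified={b.txt, c.txt, e.txt} staged={none}
After op 8 (modify g.txt): modified={b.txt, c.txt, e.txt, g.txt} staged={none}
After op 9 (modify a.txt): modified={a.txt, b.txt, c.txt, e.txt, g.txt} staged={none}
After op 10 (modify d.txt): modified={a.txt, b.txt, c.txt, d.txt, e.txt, g.txt} staged={none}
After op 11 (modify h.txt): modified={a.txt, b.txt, c.txt, d.txt, e.txt, g.txt, h.txt} staged={none}
Final staged set: {none} -> count=0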